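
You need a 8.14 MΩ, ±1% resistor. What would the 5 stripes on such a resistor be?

8140000 Ω = 814 × 10^4.
8 → grey
1 → brown
4 → yellow
Multiplier 10^4 → yellow.
±1% tolerance → brown.

grey, brown, yellow, yellow, brown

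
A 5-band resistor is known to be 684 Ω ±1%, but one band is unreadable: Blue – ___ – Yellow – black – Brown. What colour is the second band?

684 Ω = 684 × 10^0.
The second band gives digit 8 of the significand, and 8 is grey.

grey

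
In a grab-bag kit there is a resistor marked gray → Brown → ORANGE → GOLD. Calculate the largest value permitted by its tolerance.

85050 Ω

Grey → 8 (first significant figure)
Brown → 1 (second significant figure)
Orange → ×10^3 multiplier
Gold → ±5% tolerance
81 × 1000 = 81000 Ω
Largest = 81000 × (1 + 5/100) = 85050 Ω.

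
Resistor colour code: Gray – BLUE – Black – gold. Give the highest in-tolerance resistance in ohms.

Grey → 8 (first significant figure)
Blue → 6 (second significant figure)
Black → ×1 multiplier
Gold → ±5% tolerance
86 × 1 = 86 Ω
Highest = 86 × (1 + 5/100) = 90.3 Ω.

90.3 Ω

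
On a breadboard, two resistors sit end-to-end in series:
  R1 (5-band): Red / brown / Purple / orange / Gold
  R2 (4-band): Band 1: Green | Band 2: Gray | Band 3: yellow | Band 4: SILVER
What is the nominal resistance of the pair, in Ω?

797000 Ω

R1: red, brown, violet → 217; orange ×10^3 → 217000 Ω.
R2: green, grey → 58; yellow ×10^4 → 580000 Ω.
Series: 217000 + 580000 = 797000 Ω.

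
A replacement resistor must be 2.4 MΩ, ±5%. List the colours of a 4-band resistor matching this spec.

red, yellow, green, gold

2400000 Ω = 24 × 10^5.
2 → red
4 → yellow
Multiplier 10^5 → green.
±5% tolerance → gold.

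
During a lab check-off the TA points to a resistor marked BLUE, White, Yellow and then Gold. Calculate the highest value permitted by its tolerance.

Blue → 6 (first significant figure)
White → 9 (second significant figure)
Yellow → ×10^4 multiplier
Gold → ±5% tolerance
69 × 10000 = 690000 Ω
Highest = 690000 × (1 + 5/100) = 724500 Ω.

724500 Ω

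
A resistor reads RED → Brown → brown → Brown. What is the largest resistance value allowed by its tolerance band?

212.1 Ω

Red → 2 (first significant figure)
Brown → 1 (second significant figure)
Brown → ×10 multiplier
Brown → ±1% tolerance
21 × 10 = 210 Ω
Largest = 210 × (1 + 1/100) = 212.1 Ω.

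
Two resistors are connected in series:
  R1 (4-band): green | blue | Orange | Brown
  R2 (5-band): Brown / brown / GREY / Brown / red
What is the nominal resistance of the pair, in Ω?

57180 Ω

R1: green, blue → 56; orange ×10^3 → 56000 Ω.
R2: brown, brown, grey → 118; brown ×10 → 1180 Ω.
Series: 56000 + 1180 = 57180 Ω.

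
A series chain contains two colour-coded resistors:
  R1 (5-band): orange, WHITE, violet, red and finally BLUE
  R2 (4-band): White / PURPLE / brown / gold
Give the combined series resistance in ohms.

R1: orange, white, violet → 397; red ×10^2 → 39700 Ω.
R2: white, violet → 97; brown ×10 → 970 Ω.
Series: 39700 + 970 = 40670 Ω.

40670 Ω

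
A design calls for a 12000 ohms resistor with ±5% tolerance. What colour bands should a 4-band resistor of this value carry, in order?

12000 Ω = 12 × 10^3.
1 → brown
2 → red
Multiplier 10^3 → orange.
±5% tolerance → gold.

brown, red, orange, gold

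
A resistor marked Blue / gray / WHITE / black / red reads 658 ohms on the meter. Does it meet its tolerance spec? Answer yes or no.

Blue → 6 (first significant figure)
Grey → 8 (second significant figure)
White → 9 (third significant figure)
Black → ×1 multiplier
Red → ±2% tolerance
689 × 1 = 689 Ω
Allowed range: 675.22 Ω to 702.78 Ω.
658 ohms lies outside that range.

no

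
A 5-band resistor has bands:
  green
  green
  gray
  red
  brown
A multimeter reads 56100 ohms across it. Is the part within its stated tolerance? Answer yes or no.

yes

Green → 5 (first significant figure)
Green → 5 (second significant figure)
Grey → 8 (third significant figure)
Red → ×10^2 multiplier
Brown → ±1% tolerance
558 × 100 = 55800 Ω
Allowed range: 55242 Ω to 56358 Ω.
56100 ohms lies inside that range.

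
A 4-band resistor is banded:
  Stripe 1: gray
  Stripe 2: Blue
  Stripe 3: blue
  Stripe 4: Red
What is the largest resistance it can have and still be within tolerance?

87720000 Ω

Grey → 8 (first significant figure)
Blue → 6 (second significant figure)
Blue → ×10^6 multiplier
Red → ±2% tolerance
86 × 1000000 = 86000000 Ω
Largest = 86000000 × (1 + 2/100) = 87720000 Ω.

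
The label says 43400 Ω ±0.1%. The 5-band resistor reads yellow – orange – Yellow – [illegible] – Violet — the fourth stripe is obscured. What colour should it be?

43400 Ω = 434 × 10^2.
The fourth band is the multiplier, 10^2, which is red.

red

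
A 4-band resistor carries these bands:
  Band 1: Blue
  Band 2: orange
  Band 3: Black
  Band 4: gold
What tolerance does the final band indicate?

±5%

The last band, gold, is the tolerance band.
Gold corresponds to ±5%.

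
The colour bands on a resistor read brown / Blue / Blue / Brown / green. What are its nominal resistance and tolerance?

Brown → 1 (first significant figure)
Blue → 6 (second significant figure)
Blue → 6 (third significant figure)
Brown → ×10 multiplier
Green → ±0.5% tolerance
166 × 10 = 1660 Ω

1660 Ω ±0.5%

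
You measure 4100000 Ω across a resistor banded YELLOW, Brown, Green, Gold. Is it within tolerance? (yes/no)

Yellow → 4 (first significant figure)
Brown → 1 (second significant figure)
Green → ×10^5 multiplier
Gold → ±5% tolerance
41 × 100000 = 4100000 Ω
Allowed range: 3895000 Ω to 4305000 Ω.
4100000 Ω lies inside that range.

yes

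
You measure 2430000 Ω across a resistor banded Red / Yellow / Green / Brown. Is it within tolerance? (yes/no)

Red → 2 (first significant figure)
Yellow → 4 (second significant figure)
Green → ×10^5 multiplier
Brown → ±1% tolerance
24 × 100000 = 2400000 Ω
Allowed range: 2376000 Ω to 2424000 Ω.
2430000 Ω lies outside that range.

no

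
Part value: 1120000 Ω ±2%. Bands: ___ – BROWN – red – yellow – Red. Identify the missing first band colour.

brown

1120000 Ω = 112 × 10^4.
The first band gives digit 1 of the significand, and 1 is brown.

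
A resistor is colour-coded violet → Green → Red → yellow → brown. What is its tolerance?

The last band, brown, is the tolerance band.
Brown corresponds to ±1%.

±1%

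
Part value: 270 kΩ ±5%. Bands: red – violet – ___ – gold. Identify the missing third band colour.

270000 Ω = 27 × 10^4.
The third band is the multiplier, 10^4, which is yellow.

yellow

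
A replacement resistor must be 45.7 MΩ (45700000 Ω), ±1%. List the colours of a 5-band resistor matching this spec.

yellow, green, violet, green, brown

45700000 Ω = 457 × 10^5.
4 → yellow
5 → green
7 → violet
Multiplier 10^5 → green.
±1% tolerance → brown.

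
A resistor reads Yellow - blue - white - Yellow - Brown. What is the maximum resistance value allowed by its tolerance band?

Yellow → 4 (first significant figure)
Blue → 6 (second significant figure)
White → 9 (third significant figure)
Yellow → ×10^4 multiplier
Brown → ±1% tolerance
469 × 10000 = 4690000 Ω
Maximum = 4690000 × (1 + 1/100) = 4736900 Ω.

4736900 Ω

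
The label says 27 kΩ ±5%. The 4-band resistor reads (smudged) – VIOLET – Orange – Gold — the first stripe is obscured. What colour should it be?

red

27000 Ω = 27 × 10^3.
The first band gives digit 2 of the significand, and 2 is red.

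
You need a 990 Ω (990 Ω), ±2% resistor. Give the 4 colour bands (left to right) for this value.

990 Ω = 99 × 10^1.
9 → white
9 → white
Multiplier 10^1 → brown.
±2% tolerance → red.

white, white, brown, red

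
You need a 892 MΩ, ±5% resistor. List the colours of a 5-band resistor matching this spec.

grey, white, red, blue, gold

892000000 Ω = 892 × 10^6.
8 → grey
9 → white
2 → red
Multiplier 10^6 → blue.
±5% tolerance → gold.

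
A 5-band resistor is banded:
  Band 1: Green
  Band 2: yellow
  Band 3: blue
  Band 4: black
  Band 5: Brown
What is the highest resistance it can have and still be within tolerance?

Green → 5 (first significant figure)
Yellow → 4 (second significant figure)
Blue → 6 (third significant figure)
Black → ×1 multiplier
Brown → ±1% tolerance
546 × 1 = 546 Ω
Highest = 546 × (1 + 1/100) = 551.46 Ω.

551.46 Ω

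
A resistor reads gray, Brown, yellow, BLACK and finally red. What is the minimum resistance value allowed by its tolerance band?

Grey → 8 (first significant figure)
Brown → 1 (second significant figure)
Yellow → 4 (third significant figure)
Black → ×1 multiplier
Red → ±2% tolerance
814 × 1 = 814 Ω
Minimum = 814 × (1 − 2/100) = 797.72 Ω.

797.72 Ω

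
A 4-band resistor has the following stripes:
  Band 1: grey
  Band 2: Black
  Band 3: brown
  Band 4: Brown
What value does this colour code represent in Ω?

Grey → 8 (first significant figure)
Black → 0 (second significant figure)
Brown → ×10 multiplier
80 × 10 = 800 Ω

800 Ω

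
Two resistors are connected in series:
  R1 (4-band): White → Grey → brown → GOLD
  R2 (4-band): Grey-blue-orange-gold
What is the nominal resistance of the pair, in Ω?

86980 Ω

R1: white, grey → 98; brown ×10 → 980 Ω.
R2: grey, blue → 86; orange ×10^3 → 86000 Ω.
Series: 980 + 86000 = 86980 Ω.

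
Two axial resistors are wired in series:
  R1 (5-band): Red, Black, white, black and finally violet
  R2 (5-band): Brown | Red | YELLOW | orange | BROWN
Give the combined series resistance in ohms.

124209 Ω

R1: red, black, white → 209; black ×1 → 209 Ω.
R2: brown, red, yellow → 124; orange ×10^3 → 124000 Ω.
Series: 209 + 124000 = 124209 Ω.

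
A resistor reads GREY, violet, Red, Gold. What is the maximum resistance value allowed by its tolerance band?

9135 Ω

Grey → 8 (first significant figure)
Violet → 7 (second significant figure)
Red → ×10^2 multiplier
Gold → ±5% tolerance
87 × 100 = 8700 Ω
Maximum = 8700 × (1 + 5/100) = 9135 Ω.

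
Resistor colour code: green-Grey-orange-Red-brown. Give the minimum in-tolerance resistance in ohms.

Green → 5 (first significant figure)
Grey → 8 (second significant figure)
Orange → 3 (third significant figure)
Red → ×10^2 multiplier
Brown → ±1% tolerance
583 × 100 = 58300 Ω
Minimum = 58300 × (1 − 1/100) = 57717 Ω.

57717 Ω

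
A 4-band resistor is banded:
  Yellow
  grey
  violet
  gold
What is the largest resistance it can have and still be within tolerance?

504000000 Ω

Yellow → 4 (first significant figure)
Grey → 8 (second significant figure)
Violet → ×10^7 multiplier
Gold → ±5% tolerance
48 × 10000000 = 480000000 Ω
Largest = 480000000 × (1 + 5/100) = 504000000 Ω.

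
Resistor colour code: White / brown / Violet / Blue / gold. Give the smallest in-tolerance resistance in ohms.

White → 9 (first significant figure)
Brown → 1 (second significant figure)
Violet → 7 (third significant figure)
Blue → ×10^6 multiplier
Gold → ±5% tolerance
917 × 1000000 = 917000000 Ω
Smallest = 917000000 × (1 − 5/100) = 871150000 Ω.

871150000 Ω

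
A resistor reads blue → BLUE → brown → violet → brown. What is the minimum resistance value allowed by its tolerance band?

6543900000 Ω

Blue → 6 (first significant figure)
Blue → 6 (second significant figure)
Brown → 1 (third significant figure)
Violet → ×10^7 multiplier
Brown → ±1% tolerance
661 × 10000000 = 6610000000 Ω
Minimum = 6610000000 × (1 − 1/100) = 6543900000 Ω.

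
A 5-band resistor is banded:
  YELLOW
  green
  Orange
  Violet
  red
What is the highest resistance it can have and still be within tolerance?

Yellow → 4 (first significant figure)
Green → 5 (second significant figure)
Orange → 3 (third significant figure)
Violet → ×10^7 multiplier
Red → ±2% tolerance
453 × 10000000 = 4530000000 Ω
Highest = 4530000000 × (1 + 2/100) = 4620600000 Ω.

4620600000 Ω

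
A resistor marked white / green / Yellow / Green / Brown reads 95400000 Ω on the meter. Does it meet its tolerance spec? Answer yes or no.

White → 9 (first significant figure)
Green → 5 (second significant figure)
Yellow → 4 (third significant figure)
Green → ×10^5 multiplier
Brown → ±1% tolerance
954 × 100000 = 95400000 Ω
Allowed range: 94446000 Ω to 96354000 Ω.
95400000 Ω lies inside that range.

yes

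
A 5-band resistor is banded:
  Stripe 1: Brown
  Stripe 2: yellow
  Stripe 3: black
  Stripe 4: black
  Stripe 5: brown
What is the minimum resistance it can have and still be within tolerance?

Brown → 1 (first significant figure)
Yellow → 4 (second significant figure)
Black → 0 (third significant figure)
Black → ×1 multiplier
Brown → ±1% tolerance
140 × 1 = 140 Ω
Minimum = 140 × (1 − 1/100) = 138.6 Ω.

138.6 Ω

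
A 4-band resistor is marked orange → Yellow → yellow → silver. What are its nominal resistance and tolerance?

Orange → 3 (first significant figure)
Yellow → 4 (second significant figure)
Yellow → ×10^4 multiplier
Silver → ±10% tolerance
34 × 10000 = 340000 Ω

340000 Ω ±10%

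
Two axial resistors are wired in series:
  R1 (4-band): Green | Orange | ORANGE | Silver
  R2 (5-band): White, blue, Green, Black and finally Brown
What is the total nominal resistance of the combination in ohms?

53965 Ω

R1: green, orange → 53; orange ×10^3 → 53000 Ω.
R2: white, blue, green → 965; black ×1 → 965 Ω.
Series: 53000 + 965 = 53965 Ω.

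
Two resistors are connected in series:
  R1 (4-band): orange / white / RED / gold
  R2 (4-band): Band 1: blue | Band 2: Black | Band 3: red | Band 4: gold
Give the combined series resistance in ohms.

R1: orange, white → 39; red ×10^2 → 3900 Ω.
R2: blue, black → 60; red ×10^2 → 6000 Ω.
Series: 3900 + 6000 = 9900 Ω.

9900 Ω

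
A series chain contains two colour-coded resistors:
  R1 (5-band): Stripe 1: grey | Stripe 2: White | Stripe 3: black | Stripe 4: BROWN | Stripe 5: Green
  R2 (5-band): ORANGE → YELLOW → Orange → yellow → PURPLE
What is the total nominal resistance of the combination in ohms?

R1: grey, white, black → 890; brown ×10 → 8900 Ω.
R2: orange, yellow, orange → 343; yellow ×10^4 → 3430000 Ω.
Series: 8900 + 3430000 = 3438900 Ω.

3438900 Ω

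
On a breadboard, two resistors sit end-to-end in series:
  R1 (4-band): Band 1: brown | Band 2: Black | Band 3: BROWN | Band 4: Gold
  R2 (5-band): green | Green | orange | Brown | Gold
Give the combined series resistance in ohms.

5630 Ω

R1: brown, black → 10; brown ×10 → 100 Ω.
R2: green, green, orange → 553; brown ×10 → 5530 Ω.
Series: 100 + 5530 = 5630 Ω.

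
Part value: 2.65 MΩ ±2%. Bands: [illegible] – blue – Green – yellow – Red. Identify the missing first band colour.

red

2650000 Ω = 265 × 10^4.
The first band gives digit 2 of the significand, and 2 is red.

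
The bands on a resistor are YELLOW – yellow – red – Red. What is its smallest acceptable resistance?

Yellow → 4 (first significant figure)
Yellow → 4 (second significant figure)
Red → ×10^2 multiplier
Red → ±2% tolerance
44 × 100 = 4400 Ω
Smallest = 4400 × (1 − 2/100) = 4312 Ω.

4312 Ω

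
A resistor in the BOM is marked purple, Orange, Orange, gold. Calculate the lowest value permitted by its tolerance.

Violet → 7 (first significant figure)
Orange → 3 (second significant figure)
Orange → ×10^3 multiplier
Gold → ±5% tolerance
73 × 1000 = 73000 Ω
Lowest = 73000 × (1 − 5/100) = 69350 Ω.

69350 Ω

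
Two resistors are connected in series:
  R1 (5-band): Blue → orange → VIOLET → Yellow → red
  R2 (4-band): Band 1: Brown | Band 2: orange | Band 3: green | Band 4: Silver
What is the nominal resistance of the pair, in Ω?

R1: blue, orange, violet → 637; yellow ×10^4 → 6370000 Ω.
R2: brown, orange → 13; green ×10^5 → 1300000 Ω.
Series: 6370000 + 1300000 = 7670000 Ω.

7670000 Ω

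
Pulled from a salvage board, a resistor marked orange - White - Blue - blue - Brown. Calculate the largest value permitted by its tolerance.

399960000 Ω

Orange → 3 (first significant figure)
White → 9 (second significant figure)
Blue → 6 (third significant figure)
Blue → ×10^6 multiplier
Brown → ±1% tolerance
396 × 1000000 = 396000000 Ω
Largest = 396000000 × (1 + 1/100) = 399960000 Ω.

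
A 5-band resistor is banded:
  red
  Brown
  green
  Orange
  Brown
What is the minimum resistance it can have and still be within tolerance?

Red → 2 (first significant figure)
Brown → 1 (second significant figure)
Green → 5 (third significant figure)
Orange → ×10^3 multiplier
Brown → ±1% tolerance
215 × 1000 = 215000 Ω
Minimum = 215000 × (1 − 1/100) = 212850 Ω.

212850 Ω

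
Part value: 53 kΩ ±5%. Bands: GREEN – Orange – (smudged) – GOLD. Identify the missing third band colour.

orange

53000 Ω = 53 × 10^3.
The third band is the multiplier, 10^3, which is orange.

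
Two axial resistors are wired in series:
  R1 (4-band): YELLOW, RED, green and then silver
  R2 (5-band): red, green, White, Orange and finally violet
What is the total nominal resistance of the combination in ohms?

4459000 Ω

R1: yellow, red → 42; green ×10^5 → 4200000 Ω.
R2: red, green, white → 259; orange ×10^3 → 259000 Ω.
Series: 4200000 + 259000 = 4459000 Ω.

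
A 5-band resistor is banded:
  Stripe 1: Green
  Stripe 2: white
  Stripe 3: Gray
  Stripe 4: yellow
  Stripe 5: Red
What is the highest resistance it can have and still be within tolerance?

6099600 Ω

Green → 5 (first significant figure)
White → 9 (second significant figure)
Grey → 8 (third significant figure)
Yellow → ×10^4 multiplier
Red → ±2% tolerance
598 × 10000 = 5980000 Ω
Highest = 5980000 × (1 + 2/100) = 6099600 Ω.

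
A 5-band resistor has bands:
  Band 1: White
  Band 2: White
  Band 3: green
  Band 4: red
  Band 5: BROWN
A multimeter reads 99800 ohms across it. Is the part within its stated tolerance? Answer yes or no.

yes

White → 9 (first significant figure)
White → 9 (second significant figure)
Green → 5 (third significant figure)
Red → ×10^2 multiplier
Brown → ±1% tolerance
995 × 100 = 99500 Ω
Allowed range: 98505 Ω to 100495 Ω.
99800 ohms lies inside that range.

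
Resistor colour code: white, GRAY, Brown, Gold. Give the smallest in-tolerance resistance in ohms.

White → 9 (first significant figure)
Grey → 8 (second significant figure)
Brown → ×10 multiplier
Gold → ±5% tolerance
98 × 10 = 980 Ω
Smallest = 980 × (1 − 5/100) = 931 Ω.

931 Ω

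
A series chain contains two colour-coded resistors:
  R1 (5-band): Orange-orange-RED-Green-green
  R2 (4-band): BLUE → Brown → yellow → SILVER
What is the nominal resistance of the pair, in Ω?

R1: orange, orange, red → 332; green ×10^5 → 33200000 Ω.
R2: blue, brown → 61; yellow ×10^4 → 610000 Ω.
Series: 33200000 + 610000 = 33810000 Ω.

33810000 Ω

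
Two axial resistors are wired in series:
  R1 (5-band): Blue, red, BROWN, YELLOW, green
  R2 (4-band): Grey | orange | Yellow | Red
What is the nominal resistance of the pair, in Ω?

7040000 Ω

R1: blue, red, brown → 621; yellow ×10^4 → 6210000 Ω.
R2: grey, orange → 83; yellow ×10^4 → 830000 Ω.
Series: 6210000 + 830000 = 7040000 Ω.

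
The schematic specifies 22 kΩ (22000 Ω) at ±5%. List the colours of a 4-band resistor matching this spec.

red, red, orange, gold

22000 Ω = 22 × 10^3.
2 → red
2 → red
Multiplier 10^3 → orange.
±5% tolerance → gold.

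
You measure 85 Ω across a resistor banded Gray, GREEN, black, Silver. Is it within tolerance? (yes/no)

yes

Grey → 8 (first significant figure)
Green → 5 (second significant figure)
Black → ×1 multiplier
Silver → ±10% tolerance
85 × 1 = 85 Ω
Allowed range: 76.5 Ω to 93.5 Ω.
85 Ω lies inside that range.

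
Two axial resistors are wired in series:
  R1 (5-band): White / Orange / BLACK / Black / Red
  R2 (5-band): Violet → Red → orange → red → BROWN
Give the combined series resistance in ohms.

73230 Ω

R1: white, orange, black → 930; black ×1 → 930 Ω.
R2: violet, red, orange → 723; red ×10^2 → 72300 Ω.
Series: 930 + 72300 = 73230 Ω.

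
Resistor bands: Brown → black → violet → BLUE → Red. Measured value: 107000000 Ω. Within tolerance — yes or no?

yes

Brown → 1 (first significant figure)
Black → 0 (second significant figure)
Violet → 7 (third significant figure)
Blue → ×10^6 multiplier
Red → ±2% tolerance
107 × 1000000 = 107000000 Ω
Allowed range: 104860000 Ω to 109140000 Ω.
107000000 Ω lies inside that range.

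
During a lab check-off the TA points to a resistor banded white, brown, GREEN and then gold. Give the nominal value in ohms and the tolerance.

White → 9 (first significant figure)
Brown → 1 (second significant figure)
Green → ×10^5 multiplier
Gold → ±5% tolerance
91 × 100000 = 9100000 Ω

9100000 Ω ±5%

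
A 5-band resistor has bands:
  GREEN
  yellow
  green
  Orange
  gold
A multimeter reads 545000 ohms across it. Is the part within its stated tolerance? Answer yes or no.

Green → 5 (first significant figure)
Yellow → 4 (second significant figure)
Green → 5 (third significant figure)
Orange → ×10^3 multiplier
Gold → ±5% tolerance
545 × 1000 = 545000 Ω
Allowed range: 517750 Ω to 572250 Ω.
545000 ohms lies inside that range.

yes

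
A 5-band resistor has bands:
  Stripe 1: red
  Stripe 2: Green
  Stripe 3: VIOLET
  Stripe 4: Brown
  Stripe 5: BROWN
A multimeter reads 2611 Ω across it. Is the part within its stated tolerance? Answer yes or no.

Red → 2 (first significant figure)
Green → 5 (second significant figure)
Violet → 7 (third significant figure)
Brown → ×10 multiplier
Brown → ±1% tolerance
257 × 10 = 2570 Ω
Allowed range: 2544.3 Ω to 2595.7 Ω.
2611 Ω lies outside that range.

no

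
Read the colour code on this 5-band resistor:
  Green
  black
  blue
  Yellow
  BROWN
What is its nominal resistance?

5060000 Ω

Green → 5 (first significant figure)
Black → 0 (second significant figure)
Blue → 6 (third significant figure)
Yellow → ×10^4 multiplier
506 × 10000 = 5060000 Ω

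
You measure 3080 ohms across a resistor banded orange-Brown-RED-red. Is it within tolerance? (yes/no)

Orange → 3 (first significant figure)
Brown → 1 (second significant figure)
Red → ×10^2 multiplier
Red → ±2% tolerance
31 × 100 = 3100 Ω
Allowed range: 3038 Ω to 3162 Ω.
3080 ohms lies inside that range.

yes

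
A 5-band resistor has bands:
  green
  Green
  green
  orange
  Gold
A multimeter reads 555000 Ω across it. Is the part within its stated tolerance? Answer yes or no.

yes

Green → 5 (first significant figure)
Green → 5 (second significant figure)
Green → 5 (third significant figure)
Orange → ×10^3 multiplier
Gold → ±5% tolerance
555 × 1000 = 555000 Ω
Allowed range: 527250 Ω to 582750 Ω.
555000 Ω lies inside that range.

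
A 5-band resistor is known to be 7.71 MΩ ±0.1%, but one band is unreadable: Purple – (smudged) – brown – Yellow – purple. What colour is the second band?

7710000 Ω = 771 × 10^4.
The second band gives digit 7 of the significand, and 7 is violet.

violet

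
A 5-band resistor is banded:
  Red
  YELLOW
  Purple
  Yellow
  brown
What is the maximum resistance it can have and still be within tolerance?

Red → 2 (first significant figure)
Yellow → 4 (second significant figure)
Violet → 7 (third significant figure)
Yellow → ×10^4 multiplier
Brown → ±1% tolerance
247 × 10000 = 2470000 Ω
Maximum = 2470000 × (1 + 1/100) = 2494700 Ω.

2494700 Ω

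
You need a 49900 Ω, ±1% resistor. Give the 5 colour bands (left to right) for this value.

49900 Ω = 499 × 10^2.
4 → yellow
9 → white
9 → white
Multiplier 10^2 → red.
±1% tolerance → brown.

yellow, white, white, red, brown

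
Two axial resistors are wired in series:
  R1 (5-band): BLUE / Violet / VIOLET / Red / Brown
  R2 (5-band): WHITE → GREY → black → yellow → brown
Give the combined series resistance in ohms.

9867700 Ω

R1: blue, violet, violet → 677; red ×10^2 → 67700 Ω.
R2: white, grey, black → 980; yellow ×10^4 → 9800000 Ω.
Series: 67700 + 9800000 = 9867700 Ω.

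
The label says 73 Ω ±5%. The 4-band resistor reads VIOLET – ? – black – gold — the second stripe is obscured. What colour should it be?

73 Ω = 73 × 10^0.
The second band gives digit 3 of the significand, and 3 is orange.

orange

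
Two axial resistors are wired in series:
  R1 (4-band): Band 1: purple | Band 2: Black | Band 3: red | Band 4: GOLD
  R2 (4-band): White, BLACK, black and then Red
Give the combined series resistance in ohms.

R1: violet, black → 70; red ×10^2 → 7000 Ω.
R2: white, black → 90; black ×1 → 90 Ω.
Series: 7000 + 90 = 7090 Ω.

7090 Ω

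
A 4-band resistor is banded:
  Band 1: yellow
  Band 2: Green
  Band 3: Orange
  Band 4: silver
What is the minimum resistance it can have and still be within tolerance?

Yellow → 4 (first significant figure)
Green → 5 (second significant figure)
Orange → ×10^3 multiplier
Silver → ±10% tolerance
45 × 1000 = 45000 Ω
Minimum = 45000 × (1 − 10/100) = 40500 Ω.

40500 Ω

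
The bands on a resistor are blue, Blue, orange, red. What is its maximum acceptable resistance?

67320 Ω

Blue → 6 (first significant figure)
Blue → 6 (second significant figure)
Orange → ×10^3 multiplier
Red → ±2% tolerance
66 × 1000 = 66000 Ω
Maximum = 66000 × (1 + 2/100) = 67320 Ω.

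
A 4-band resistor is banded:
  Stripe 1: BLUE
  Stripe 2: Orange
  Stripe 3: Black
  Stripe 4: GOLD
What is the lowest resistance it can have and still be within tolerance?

59.85 Ω

Blue → 6 (first significant figure)
Orange → 3 (second significant figure)
Black → ×1 multiplier
Gold → ±5% tolerance
63 × 1 = 63 Ω
Lowest = 63 × (1 − 5/100) = 59.85 Ω.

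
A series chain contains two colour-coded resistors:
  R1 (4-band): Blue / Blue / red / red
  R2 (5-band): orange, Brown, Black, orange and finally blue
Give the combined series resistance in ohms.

R1: blue, blue → 66; red ×10^2 → 6600 Ω.
R2: orange, brown, black → 310; orange ×10^3 → 310000 Ω.
Series: 6600 + 310000 = 316600 Ω.

316600 Ω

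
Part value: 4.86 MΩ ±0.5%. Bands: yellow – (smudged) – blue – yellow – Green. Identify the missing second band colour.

4860000 Ω = 486 × 10^4.
The second band gives digit 8 of the significand, and 8 is grey.

grey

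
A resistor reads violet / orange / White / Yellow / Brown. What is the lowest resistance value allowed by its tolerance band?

7316100 Ω

Violet → 7 (first significant figure)
Orange → 3 (second significant figure)
White → 9 (third significant figure)
Yellow → ×10^4 multiplier
Brown → ±1% tolerance
739 × 10000 = 7390000 Ω
Lowest = 7390000 × (1 − 1/100) = 7316100 Ω.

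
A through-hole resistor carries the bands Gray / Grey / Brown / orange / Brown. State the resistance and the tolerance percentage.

881000 Ω ±1%

Grey → 8 (first significant figure)
Grey → 8 (second significant figure)
Brown → 1 (third significant figure)
Orange → ×10^3 multiplier
Brown → ±1% tolerance
881 × 1000 = 881000 Ω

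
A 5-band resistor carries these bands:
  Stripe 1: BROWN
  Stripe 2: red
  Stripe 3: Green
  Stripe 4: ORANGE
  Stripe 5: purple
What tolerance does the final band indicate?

The last band, violet, is the tolerance band.
Violet corresponds to ±0.1%.

±0.1%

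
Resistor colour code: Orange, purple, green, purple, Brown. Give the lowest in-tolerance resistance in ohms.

Orange → 3 (first significant figure)
Violet → 7 (second significant figure)
Green → 5 (third significant figure)
Violet → ×10^7 multiplier
Brown → ±1% tolerance
375 × 10000000 = 3750000000 Ω
Lowest = 3750000000 × (1 − 1/100) = 3712500000 Ω.

3712500000 Ω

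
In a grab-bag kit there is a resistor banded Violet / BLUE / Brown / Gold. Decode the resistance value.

Violet → 7 (first significant figure)
Blue → 6 (second significant figure)
Brown → ×10 multiplier
76 × 10 = 760 Ω

760 Ω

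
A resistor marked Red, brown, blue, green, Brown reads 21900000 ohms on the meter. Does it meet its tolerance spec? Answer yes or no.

Red → 2 (first significant figure)
Brown → 1 (second significant figure)
Blue → 6 (third significant figure)
Green → ×10^5 multiplier
Brown → ±1% tolerance
216 × 100000 = 21600000 Ω
Allowed range: 21384000 Ω to 21816000 Ω.
21900000 ohms lies outside that range.

no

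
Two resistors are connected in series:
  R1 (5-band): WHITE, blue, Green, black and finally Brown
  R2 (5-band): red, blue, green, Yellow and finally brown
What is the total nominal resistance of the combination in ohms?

2650965 Ω

R1: white, blue, green → 965; black ×1 → 965 Ω.
R2: red, blue, green → 265; yellow ×10^4 → 2650000 Ω.
Series: 965 + 2650000 = 2650965 Ω.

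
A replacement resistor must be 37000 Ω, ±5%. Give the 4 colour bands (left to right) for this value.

37000 Ω = 37 × 10^3.
3 → orange
7 → violet
Multiplier 10^3 → orange.
±5% tolerance → gold.

orange, violet, orange, gold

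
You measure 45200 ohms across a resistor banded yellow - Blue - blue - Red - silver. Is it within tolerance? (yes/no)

Yellow → 4 (first significant figure)
Blue → 6 (second significant figure)
Blue → 6 (third significant figure)
Red → ×10^2 multiplier
Silver → ±10% tolerance
466 × 100 = 46600 Ω
Allowed range: 41940 Ω to 51260 Ω.
45200 ohms lies inside that range.

yes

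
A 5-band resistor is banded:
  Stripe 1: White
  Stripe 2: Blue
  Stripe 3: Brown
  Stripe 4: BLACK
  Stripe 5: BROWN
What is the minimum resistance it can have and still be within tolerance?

951.39 Ω

White → 9 (first significant figure)
Blue → 6 (second significant figure)
Brown → 1 (third significant figure)
Black → ×1 multiplier
Brown → ±1% tolerance
961 × 1 = 961 Ω
Minimum = 961 × (1 − 1/100) = 951.39 Ω.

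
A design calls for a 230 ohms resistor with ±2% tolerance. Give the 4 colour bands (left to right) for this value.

red, orange, brown, red

230 Ω = 23 × 10^1.
2 → red
3 → orange
Multiplier 10^1 → brown.
±2% tolerance → red.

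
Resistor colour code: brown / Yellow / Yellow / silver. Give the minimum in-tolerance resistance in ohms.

126000 Ω

Brown → 1 (first significant figure)
Yellow → 4 (second significant figure)
Yellow → ×10^4 multiplier
Silver → ±10% tolerance
14 × 10000 = 140000 Ω
Minimum = 140000 × (1 − 10/100) = 126000 Ω.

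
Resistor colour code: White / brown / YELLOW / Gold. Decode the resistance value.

910000 Ω

White → 9 (first significant figure)
Brown → 1 (second significant figure)
Yellow → ×10^4 multiplier
91 × 10000 = 910000 Ω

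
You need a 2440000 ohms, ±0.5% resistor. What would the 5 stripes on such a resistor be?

2440000 Ω = 244 × 10^4.
2 → red
4 → yellow
4 → yellow
Multiplier 10^4 → yellow.
±0.5% tolerance → green.

red, yellow, yellow, yellow, green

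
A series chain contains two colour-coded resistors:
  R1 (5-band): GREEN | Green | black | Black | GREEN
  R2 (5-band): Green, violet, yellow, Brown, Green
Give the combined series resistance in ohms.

R1: green, green, black → 550; black ×1 → 550 Ω.
R2: green, violet, yellow → 574; brown ×10 → 5740 Ω.
Series: 550 + 5740 = 6290 Ω.

6290 Ω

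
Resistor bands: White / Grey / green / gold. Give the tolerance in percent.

The last band, gold, is the tolerance band.
Gold corresponds to ±5%.

±5%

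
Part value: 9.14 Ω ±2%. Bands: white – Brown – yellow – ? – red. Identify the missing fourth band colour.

9.14 Ω = 914 × 10^-2.
The fourth band is the multiplier, 10^-2, which is silver.

silver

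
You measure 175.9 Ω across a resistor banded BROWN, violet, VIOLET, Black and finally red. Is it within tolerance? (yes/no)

Brown → 1 (first significant figure)
Violet → 7 (second significant figure)
Violet → 7 (third significant figure)
Black → ×1 multiplier
Red → ±2% tolerance
177 × 1 = 177 Ω
Allowed range: 173.46 Ω to 180.54 Ω.
175.9 Ω lies inside that range.

yes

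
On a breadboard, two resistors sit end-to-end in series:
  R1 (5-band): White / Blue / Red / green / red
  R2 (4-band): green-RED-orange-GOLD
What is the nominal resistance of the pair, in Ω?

96252000 Ω

R1: white, blue, red → 962; green ×10^5 → 96200000 Ω.
R2: green, red → 52; orange ×10^3 → 52000 Ω.
Series: 96200000 + 52000 = 96252000 Ω.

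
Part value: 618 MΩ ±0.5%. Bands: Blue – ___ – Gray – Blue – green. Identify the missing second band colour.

brown

618000000 Ω = 618 × 10^6.
The second band gives digit 1 of the significand, and 1 is brown.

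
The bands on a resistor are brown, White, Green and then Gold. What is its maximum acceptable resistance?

1995000 Ω

Brown → 1 (first significant figure)
White → 9 (second significant figure)
Green → ×10^5 multiplier
Gold → ±5% tolerance
19 × 100000 = 1900000 Ω
Maximum = 1900000 × (1 + 5/100) = 1995000 Ω.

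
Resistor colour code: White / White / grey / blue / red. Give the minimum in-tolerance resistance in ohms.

White → 9 (first significant figure)
White → 9 (second significant figure)
Grey → 8 (third significant figure)
Blue → ×10^6 multiplier
Red → ±2% tolerance
998 × 1000000 = 998000000 Ω
Minimum = 998000000 × (1 − 2/100) = 978040000 Ω.

978040000 Ω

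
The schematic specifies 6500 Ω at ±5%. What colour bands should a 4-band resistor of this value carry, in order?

6500 Ω = 65 × 10^2.
6 → blue
5 → green
Multiplier 10^2 → red.
±5% tolerance → gold.

blue, green, red, gold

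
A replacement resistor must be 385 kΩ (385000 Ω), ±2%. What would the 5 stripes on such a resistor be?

orange, grey, green, orange, red

385000 Ω = 385 × 10^3.
3 → orange
8 → grey
5 → green
Multiplier 10^3 → orange.
±2% tolerance → red.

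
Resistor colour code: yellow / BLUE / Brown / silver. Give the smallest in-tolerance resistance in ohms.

Yellow → 4 (first significant figure)
Blue → 6 (second significant figure)
Brown → ×10 multiplier
Silver → ±10% tolerance
46 × 10 = 460 Ω
Smallest = 460 × (1 − 10/100) = 414 Ω.

414 Ω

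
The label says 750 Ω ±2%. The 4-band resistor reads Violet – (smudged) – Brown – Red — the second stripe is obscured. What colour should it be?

green

750 Ω = 75 × 10^1.
The second band gives digit 5 of the significand, and 5 is green.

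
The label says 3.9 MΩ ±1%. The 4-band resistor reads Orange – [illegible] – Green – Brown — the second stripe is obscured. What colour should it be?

3900000 Ω = 39 × 10^5.
The second band gives digit 9 of the significand, and 9 is white.

white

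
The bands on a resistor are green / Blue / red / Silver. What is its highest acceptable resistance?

Green → 5 (first significant figure)
Blue → 6 (second significant figure)
Red → ×10^2 multiplier
Silver → ±10% tolerance
56 × 100 = 5600 Ω
Highest = 5600 × (1 + 10/100) = 6160 Ω.

6160 Ω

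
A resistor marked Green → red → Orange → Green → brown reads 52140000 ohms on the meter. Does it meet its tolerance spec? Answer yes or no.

Green → 5 (first significant figure)
Red → 2 (second significant figure)
Orange → 3 (third significant figure)
Green → ×10^5 multiplier
Brown → ±1% tolerance
523 × 100000 = 52300000 Ω
Allowed range: 51777000 Ω to 52823000 Ω.
52140000 ohms lies inside that range.

yes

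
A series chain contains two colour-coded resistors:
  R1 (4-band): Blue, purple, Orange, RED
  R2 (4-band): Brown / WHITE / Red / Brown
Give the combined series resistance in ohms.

68900 Ω

R1: blue, violet → 67; orange ×10^3 → 67000 Ω.
R2: brown, white → 19; red ×10^2 → 1900 Ω.
Series: 67000 + 1900 = 68900 Ω.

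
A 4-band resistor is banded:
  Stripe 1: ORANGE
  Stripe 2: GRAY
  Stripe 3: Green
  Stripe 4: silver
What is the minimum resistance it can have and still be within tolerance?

3420000 Ω

Orange → 3 (first significant figure)
Grey → 8 (second significant figure)
Green → ×10^5 multiplier
Silver → ±10% tolerance
38 × 100000 = 3800000 Ω
Minimum = 3800000 × (1 − 10/100) = 3420000 Ω.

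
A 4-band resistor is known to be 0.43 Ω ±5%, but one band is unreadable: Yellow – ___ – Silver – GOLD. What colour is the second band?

orange

0.43 Ω = 43 × 10^-2.
The second band gives digit 3 of the significand, and 3 is orange.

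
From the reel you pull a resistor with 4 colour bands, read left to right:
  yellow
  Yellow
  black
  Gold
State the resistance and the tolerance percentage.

Yellow → 4 (first significant figure)
Yellow → 4 (second significant figure)
Black → ×1 multiplier
Gold → ±5% tolerance
44 × 1 = 44 Ω

44 Ω ±5%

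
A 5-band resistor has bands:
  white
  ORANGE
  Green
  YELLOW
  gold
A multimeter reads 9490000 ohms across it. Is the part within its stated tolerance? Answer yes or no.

yes

White → 9 (first significant figure)
Orange → 3 (second significant figure)
Green → 5 (third significant figure)
Yellow → ×10^4 multiplier
Gold → ±5% tolerance
935 × 10000 = 9350000 Ω
Allowed range: 8882500 Ω to 9817500 Ω.
9490000 ohms lies inside that range.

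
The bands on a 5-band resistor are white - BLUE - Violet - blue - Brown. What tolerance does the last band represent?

±1%

The last band, brown, is the tolerance band.
Brown corresponds to ±1%.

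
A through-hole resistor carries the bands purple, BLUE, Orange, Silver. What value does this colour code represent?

76000 Ω

Violet → 7 (first significant figure)
Blue → 6 (second significant figure)
Orange → ×10^3 multiplier
76 × 1000 = 76000 Ω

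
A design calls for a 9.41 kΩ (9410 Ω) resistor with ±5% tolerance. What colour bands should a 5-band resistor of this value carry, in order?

9410 Ω = 941 × 10^1.
9 → white
4 → yellow
1 → brown
Multiplier 10^1 → brown.
±5% tolerance → gold.

white, yellow, brown, brown, gold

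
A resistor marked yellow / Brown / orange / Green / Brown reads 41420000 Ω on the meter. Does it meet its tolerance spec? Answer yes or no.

yes

Yellow → 4 (first significant figure)
Brown → 1 (second significant figure)
Orange → 3 (third significant figure)
Green → ×10^5 multiplier
Brown → ±1% tolerance
413 × 100000 = 41300000 Ω
Allowed range: 40887000 Ω to 41713000 Ω.
41420000 Ω lies inside that range.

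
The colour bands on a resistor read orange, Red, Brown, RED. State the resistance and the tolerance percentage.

320 Ω ±2%

Orange → 3 (first significant figure)
Red → 2 (second significant figure)
Brown → ×10 multiplier
Red → ±2% tolerance
32 × 10 = 320 Ω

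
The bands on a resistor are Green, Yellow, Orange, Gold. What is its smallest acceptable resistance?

51300 Ω

Green → 5 (first significant figure)
Yellow → 4 (second significant figure)
Orange → ×10^3 multiplier
Gold → ±5% tolerance
54 × 1000 = 54000 Ω
Smallest = 54000 × (1 − 5/100) = 51300 Ω.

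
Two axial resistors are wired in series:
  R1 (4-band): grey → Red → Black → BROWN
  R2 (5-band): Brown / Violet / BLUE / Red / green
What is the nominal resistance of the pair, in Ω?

17682 Ω

R1: grey, red → 82; black ×1 → 82 Ω.
R2: brown, violet, blue → 176; red ×10^2 → 17600 Ω.
Series: 82 + 17600 = 17682 Ω.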